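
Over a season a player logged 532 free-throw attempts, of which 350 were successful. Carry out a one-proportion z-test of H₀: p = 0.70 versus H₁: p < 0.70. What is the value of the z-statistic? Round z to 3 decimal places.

z = -2.119

With x = 350 successes in n = 532, p̂ = 0.65789.
Null standard error: √(0.70·0.30/532) = √0.000394737 = 0.019868.
z = (p̂ − p₀)/SE = (0.65789 − 0.70)/0.019868 = -2.119.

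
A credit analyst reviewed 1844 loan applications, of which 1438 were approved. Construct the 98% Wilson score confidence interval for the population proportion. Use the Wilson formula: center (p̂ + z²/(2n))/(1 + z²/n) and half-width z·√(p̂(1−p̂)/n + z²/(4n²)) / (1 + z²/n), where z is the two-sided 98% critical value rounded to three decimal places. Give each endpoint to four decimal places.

(0.7566, 0.8014)

p̂ = 1438/1844 = 0.77983; z = 2.326, so z² = 5.410276.
1 + z²/n = 1.002934.
Center = (0.77983 + 0.001467)/1.002934 = 0.77901.
Radicand: p̂(1−p̂)/n + z²/(4n²) = 0.000093111 + 0.000000398 = 0.000093509.
Half-width = 2.326·√0.000093509/1.002934 = 0.02243.
Interval: 0.77901 ± 0.02243 → (0.7566, 0.8014).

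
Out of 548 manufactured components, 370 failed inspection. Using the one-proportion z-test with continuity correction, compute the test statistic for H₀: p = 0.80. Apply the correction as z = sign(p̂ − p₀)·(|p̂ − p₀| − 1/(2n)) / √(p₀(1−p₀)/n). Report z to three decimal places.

With x = 370 successes in n = 548, p̂ = 0.67518. p̂ − p₀ = -0.124818.
Continuity correction 1/(2n) = 1/1096 = 0.000912.
Corrected numerator: |-0.124818| − 0.000912 = 0.123906.
Null standard error: √(0.80·0.20/548) = √0.000291971 = 0.017087.
z = (−)0.123906/0.017087 = -7.251.

z = -7.251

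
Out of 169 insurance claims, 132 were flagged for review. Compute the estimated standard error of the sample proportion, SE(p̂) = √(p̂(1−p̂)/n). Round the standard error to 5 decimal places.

SE = 0.03181

The sample proportion is 132/169 = 0.78107.
p̂(1−p̂) = 0.78107·0.21893 = 0.171000.
SE = √(0.171000/169) = √0.001011834 = 0.03181.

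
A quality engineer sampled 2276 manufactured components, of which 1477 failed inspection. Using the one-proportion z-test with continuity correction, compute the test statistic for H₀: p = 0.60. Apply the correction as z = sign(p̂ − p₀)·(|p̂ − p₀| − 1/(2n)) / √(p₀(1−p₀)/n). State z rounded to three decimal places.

With x = 1477 successes in n = 2276, p̂ = 0.64895. p̂ − p₀ = 0.048946.
1/(2n) = 0.000220.
Corrected numerator: |0.048946| − 0.000220 = 0.048726.
Under H₀, SE = √(p₀(1−p₀)/n) = √(0.60·0.40/2276) = √0.000105448 = 0.010269.
z = (+)0.048726/0.010269 = 4.745.

z = 4.745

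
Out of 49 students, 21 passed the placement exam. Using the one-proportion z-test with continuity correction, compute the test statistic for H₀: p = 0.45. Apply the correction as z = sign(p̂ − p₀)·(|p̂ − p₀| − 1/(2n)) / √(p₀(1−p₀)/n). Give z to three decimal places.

With x = 21 successes in n = 49, p̂ = 0.42857. p̂ − p₀ = -0.021429.
1/(2n) = 0.010204.
Corrected numerator: |-0.021429| − 0.010204 = 0.011225.
Under H₀, SE = √(p₀(1−p₀)/n) = √(0.45·0.55/49) = √0.005051020 = 0.071071.
z = (−)0.011225/0.071071 = -0.158.

z = -0.158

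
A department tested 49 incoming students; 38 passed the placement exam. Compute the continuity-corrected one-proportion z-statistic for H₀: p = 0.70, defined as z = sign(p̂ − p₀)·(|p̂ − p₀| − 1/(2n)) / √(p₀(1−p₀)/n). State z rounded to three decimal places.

With x = 38 successes in n = 49, p̂ = 0.77551. p̂ − p₀ = 0.075510.
1/(2n) = 0.010204.
Corrected numerator: |0.075510| − 0.010204 = 0.065306.
Null standard error: √(0.70·0.30/49) = √0.004285714 = 0.065465.
z = +0.065306/0.065465 = 0.998.

z = 0.998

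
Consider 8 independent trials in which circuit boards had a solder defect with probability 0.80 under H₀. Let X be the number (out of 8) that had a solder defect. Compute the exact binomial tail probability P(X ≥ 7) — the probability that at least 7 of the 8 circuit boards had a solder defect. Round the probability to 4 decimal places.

X ~ Binomial(n=8, p=0.80).
P(X ≥ 7) = C(8,7)·0.80^7·0.20^1 + C(8,8)·0.80^8·0.20^0.
= 0.335544 + 0.167772 = 0.5033.

P = 0.5033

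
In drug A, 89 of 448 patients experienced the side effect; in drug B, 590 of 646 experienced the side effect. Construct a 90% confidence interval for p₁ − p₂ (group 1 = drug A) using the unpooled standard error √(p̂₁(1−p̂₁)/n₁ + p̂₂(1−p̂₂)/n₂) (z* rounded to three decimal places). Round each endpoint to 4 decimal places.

p̂₁ = 0.19866, p̂₂ = 0.91331, so the observed difference is -0.71465.
SE = √(0.000355345 + 0.000122558) = √0.000477903 = 0.021861.
The 90% critical value is z* = 1.645. Margin = 1.645·0.021861 = 0.03596.
CI: -0.71465 ± 0.03596 = (-0.7506, -0.6787).

(-0.7506, -0.6787)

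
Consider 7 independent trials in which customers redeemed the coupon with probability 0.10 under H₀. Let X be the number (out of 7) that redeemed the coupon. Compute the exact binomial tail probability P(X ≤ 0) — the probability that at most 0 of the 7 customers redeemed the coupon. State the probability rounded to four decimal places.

X is binomial with n = 7 and p = 0.10.
P(X ≤ 0) = C(7,0)·0.10^0·0.90^7.
= 0.478297 = 0.4783.

P = 0.4783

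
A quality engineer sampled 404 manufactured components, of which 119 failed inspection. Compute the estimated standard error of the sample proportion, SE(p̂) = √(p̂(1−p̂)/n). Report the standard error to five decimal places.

SE = 0.02268

p̂ = 119/404 = 0.29455.
p̂(1−p̂) = 0.207790.
Dividing by n and taking the root: √0.000514332 = 0.02268.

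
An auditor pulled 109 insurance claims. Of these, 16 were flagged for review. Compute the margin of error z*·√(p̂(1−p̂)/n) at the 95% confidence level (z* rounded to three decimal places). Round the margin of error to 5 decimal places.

With x = 16 successes in n = 109, p̂ = 0.14679.
SE(p̂) = √(0.14679·0.85321/109) = 0.033897.
For 95% confidence, z* = 1.960.
Margin of error = z*·SE = 1.960 × 0.033897 = 0.06644.

ME = 0.06644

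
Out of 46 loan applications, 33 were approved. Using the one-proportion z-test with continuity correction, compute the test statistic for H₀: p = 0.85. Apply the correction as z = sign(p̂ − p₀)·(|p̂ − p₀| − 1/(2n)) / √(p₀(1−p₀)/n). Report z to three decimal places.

z = -2.312

The sample proportion is 33/46 = 0.71739. p̂ − p₀ = -0.132609.
Continuity correction 1/(2n) = 1/92 = 0.010870.
Corrected numerator: |-0.132609| − 0.010870 = 0.121739.
SE₀ = √(0.85·0.15/46) = 0.052647.
z = −0.121739/0.052647 = -2.312.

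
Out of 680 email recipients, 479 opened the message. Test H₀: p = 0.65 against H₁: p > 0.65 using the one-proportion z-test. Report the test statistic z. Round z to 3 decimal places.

p̂ = 479/680 = 0.70441.
Under H₀, SE = √(p₀(1−p₀)/n) = √(0.65·0.35/680) = √0.000334559 = 0.018291.
Test statistic: z = 0.05441/0.018291 = 2.975.

z = 2.975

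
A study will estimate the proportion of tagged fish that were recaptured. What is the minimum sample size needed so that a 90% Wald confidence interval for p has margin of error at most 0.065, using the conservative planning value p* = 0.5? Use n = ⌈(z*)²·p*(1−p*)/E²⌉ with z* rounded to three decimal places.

z* = 1.645 at the 90% level.
p*(1−p*) = 0.50·0.50 = 0.2500.
Required n before rounding: 2.706025 × 0.2500 / 0.065² = 160.120.
⌈160.120⌉ = 161.

n = 161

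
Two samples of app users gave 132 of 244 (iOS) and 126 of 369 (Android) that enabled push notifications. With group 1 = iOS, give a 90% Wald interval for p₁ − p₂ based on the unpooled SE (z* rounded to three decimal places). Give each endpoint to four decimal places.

p̂₁ = 132/244 = 0.54098, p̂₂ = 126/369 = 0.34146; p̂₁ − p̂₂ = 0.19952.
SE = √(0.001017706 + 0.000609393) = √0.001627099 = 0.040337.
z* = 1.645 at the 90% level. Margin = 1.645·0.040337 = 0.06635.
Interval: 0.19952 ± 0.06635 → (0.1332, 0.2659).

(0.1332, 0.2659)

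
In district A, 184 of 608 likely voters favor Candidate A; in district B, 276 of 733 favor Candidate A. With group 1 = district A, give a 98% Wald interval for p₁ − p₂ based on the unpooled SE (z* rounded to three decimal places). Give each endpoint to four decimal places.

(-0.1340, -0.0138)

p̂₁ = 0.30263, p̂₂ = 0.37653, so the observed difference is -0.07390.
Unpooled SE = √(p̂₁(1−p̂₁)/n₁ + p̂₂(1−p̂₂)/n₂) = √(0.000347115 + 0.000320268) = 0.025834.
The 98% critical value is z* = 2.326. Margin = 2.326·0.025834 = 0.06009.
Interval: -0.07390 ± 0.06009 → (-0.1340, -0.0138).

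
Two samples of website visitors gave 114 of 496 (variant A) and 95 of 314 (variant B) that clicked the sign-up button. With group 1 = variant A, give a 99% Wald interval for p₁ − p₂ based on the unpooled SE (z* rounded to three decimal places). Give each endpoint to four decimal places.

p̂₁ = 114/496 = 0.22984, p̂₂ = 95/314 = 0.30255; p̂₁ − p̂₂ = -0.07271.
SE = √(0.000356881 + 0.000672015) = √0.001028896 = 0.032076.
For 99% confidence, z* = 2.576. Margin of error = 0.08263.
CI: -0.07271 ± 0.08263 = (-0.1553, 0.0099).

(-0.1553, 0.0099)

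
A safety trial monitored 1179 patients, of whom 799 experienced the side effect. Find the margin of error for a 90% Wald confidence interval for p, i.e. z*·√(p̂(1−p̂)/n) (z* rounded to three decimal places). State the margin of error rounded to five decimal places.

ME = 0.02239

Sample proportion p̂ = 799/1179 = 0.67769.
Standard error of p̂: √(0.218425/1179) = √0.000185263 = 0.013611.
z* = 1.645 at the 90% level.
Margin of error = z*·SE = 1.645 × 0.013611 = 0.02239.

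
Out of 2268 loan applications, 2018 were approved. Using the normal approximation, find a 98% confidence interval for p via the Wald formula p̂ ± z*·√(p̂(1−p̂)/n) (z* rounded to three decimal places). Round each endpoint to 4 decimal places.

With x = 2018 successes in n = 2268, p̂ = 0.88977.
SE(p̂) = √(0.88977·0.11023/2268) = 0.006576.
The 98% critical value is z* = 2.326.
Margin of error: 2.326 × 0.006576 = 0.01530.
So the interval runs from 0.8745 to 0.9051.

(0.8745, 0.9051)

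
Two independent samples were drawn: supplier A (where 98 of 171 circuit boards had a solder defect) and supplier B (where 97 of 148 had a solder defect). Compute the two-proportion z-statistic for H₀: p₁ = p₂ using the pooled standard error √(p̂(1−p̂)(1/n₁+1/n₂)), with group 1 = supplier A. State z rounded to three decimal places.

z = -1.504

Sample proportions: p̂₁ = 98/171 = 0.57310 and p̂₂ = 97/148 = 0.65541.
Pooling: p̂ = 195/319 = 0.61129.
SE = √[p̂(1−p̂)(1/n₁+1/n₂)] = √[0.61129·0.38871·(1/171+1/148)] ≈ 0.054727.
z = -0.08231/0.054727 = -1.504.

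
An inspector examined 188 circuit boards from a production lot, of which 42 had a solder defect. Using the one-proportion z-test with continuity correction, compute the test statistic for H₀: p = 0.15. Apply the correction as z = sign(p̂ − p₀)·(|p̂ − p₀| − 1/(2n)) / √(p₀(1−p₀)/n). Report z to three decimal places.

The sample proportion is 42/188 = 0.22340. p̂ − p₀ = 0.073404.
1/(2n) = 0.002660.
Corrected numerator: |0.073404| − 0.002660 = 0.070744.
Null standard error: √(0.15·0.85/188) = √0.000678191 = 0.026042.
z = +0.070744/0.026042 = 2.717.

z = 2.717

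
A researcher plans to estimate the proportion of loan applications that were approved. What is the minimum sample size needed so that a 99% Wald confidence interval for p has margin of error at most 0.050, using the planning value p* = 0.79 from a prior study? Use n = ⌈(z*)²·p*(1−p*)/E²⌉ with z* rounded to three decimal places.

The 99% critical value is z* = 2.576.
p*(1−p*) = 0.79·0.21 = 0.1659.
(z*)²·p*(1−p*)/E² = 6.635776·0.1659/0.002500 = 440.350.
⌈440.350⌉ = 441.

n = 441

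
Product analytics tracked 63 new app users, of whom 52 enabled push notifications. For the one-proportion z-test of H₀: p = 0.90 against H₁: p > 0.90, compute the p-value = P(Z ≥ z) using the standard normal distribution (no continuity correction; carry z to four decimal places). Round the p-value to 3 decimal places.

The sample proportion is 52/63 = 0.82540.
Null standard error: √(0.90·0.10/63) = √0.001428571 = 0.037796.
Test statistic (full precision, shown to 4 dp): z = (52/63 − 0.90)/SE₀ ≈ -1.9738.
p-value = P(Z ≥ z) with z = -1.9738 → 0.976.

p-value = 0.976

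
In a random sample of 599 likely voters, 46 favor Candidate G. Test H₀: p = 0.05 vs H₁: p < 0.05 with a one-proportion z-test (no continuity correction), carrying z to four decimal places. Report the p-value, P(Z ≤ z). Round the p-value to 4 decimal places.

The sample proportion is 46/599 = 0.07679.
Under H₀, SE = √(p₀(1−p₀)/n) = √(0.05·0.95/599) = √0.000079299 = 0.008905.
Test statistic (full precision, shown to 4 dp): z = (46/599 − 0.05)/SE₀ ≈ 3.0089.
From the standard normal, P(Z ≤ z) = 0.9987.

p-value = 0.9987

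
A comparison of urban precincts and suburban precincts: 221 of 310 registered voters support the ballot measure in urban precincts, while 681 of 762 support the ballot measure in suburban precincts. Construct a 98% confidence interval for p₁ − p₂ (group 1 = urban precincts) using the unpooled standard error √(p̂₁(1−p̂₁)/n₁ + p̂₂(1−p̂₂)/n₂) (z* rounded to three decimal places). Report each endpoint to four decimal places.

p̂₁ = 221/310 = 0.71290, p̂₂ = 681/762 = 0.89370; p̂₁ − p̂₂ = -0.18080.
SE = √(0.000660233 + 0.000124672) = √0.000784905 = 0.028016.
The 98% critical value is z* = 2.326. Margin of error = 0.06517.
CI: -0.18080 ± 0.06517 = (-0.2460, -0.1156).

(-0.2460, -0.1156)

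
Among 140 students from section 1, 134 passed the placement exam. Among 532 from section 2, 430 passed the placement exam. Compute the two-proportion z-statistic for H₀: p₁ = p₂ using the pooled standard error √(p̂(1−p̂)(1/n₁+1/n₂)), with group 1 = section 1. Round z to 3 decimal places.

Sample proportions: p̂₁ = 134/140 = 0.95714 and p̂₂ = 430/532 = 0.80827.
Pooling: p̂ = 564/672 = 0.83929.
SE = √[p̂(1−p̂)(1/n₁+1/n₂)] = √[0.83929·0.16071·(1/140+1/532)] ≈ 0.034886.
z = (p̂₁ − p̂₂)/SE = (0.95714 − 0.80827)/0.034886 = 0.14887/0.034886 = 4.267.

z = 4.267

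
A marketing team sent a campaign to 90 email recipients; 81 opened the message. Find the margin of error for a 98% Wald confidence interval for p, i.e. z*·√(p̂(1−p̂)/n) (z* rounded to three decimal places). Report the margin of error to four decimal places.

Sample proportion p̂ = 81/90 = 0.90000.
SE(p̂) = √(0.90000·0.10000/90) = 0.031623.
z* = 2.326 at the 98% level.
So ME = 0.0736.

ME = 0.0736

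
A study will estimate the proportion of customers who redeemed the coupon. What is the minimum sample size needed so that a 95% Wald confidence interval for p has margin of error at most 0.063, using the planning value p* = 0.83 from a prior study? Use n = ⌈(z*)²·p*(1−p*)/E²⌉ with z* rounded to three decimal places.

For 95% confidence, z* = 1.960.
p*(1−p*) = 0.1411.
(z*)²·p*(1−p*)/E² = 3.841600·0.1411/0.003969 = 136.571.
Rounding up, n = 137.

n = 137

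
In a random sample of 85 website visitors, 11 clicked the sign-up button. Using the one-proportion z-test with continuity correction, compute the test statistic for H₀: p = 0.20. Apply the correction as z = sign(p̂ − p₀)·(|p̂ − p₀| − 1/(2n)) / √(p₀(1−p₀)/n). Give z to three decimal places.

With x = 11 successes in n = 85, p̂ = 0.12941. p̂ − p₀ = -0.070588.
1/(2n) = 0.005882.
Corrected numerator: |-0.070588| − 0.005882 = 0.064706.
Under H₀, SE = √(p₀(1−p₀)/n) = √(0.20·0.80/85) = √0.001882353 = 0.043386.
z = −0.064706/0.043386 = -1.491.

z = -1.491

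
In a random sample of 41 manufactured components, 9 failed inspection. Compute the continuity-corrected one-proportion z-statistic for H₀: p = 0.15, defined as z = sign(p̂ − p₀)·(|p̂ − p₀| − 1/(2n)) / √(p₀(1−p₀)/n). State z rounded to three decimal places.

p̂ = 9/41 = 0.21951. p̂ − p₀ = 0.069512.
Continuity correction 1/(2n) = 1/82 = 0.012195.
Corrected numerator: |0.069512| − 0.012195 = 0.057317.
Null standard error: √(0.15·0.85/41) = √0.003109756 = 0.055765.
z = +0.057317/0.055765 = 1.028.

z = 1.028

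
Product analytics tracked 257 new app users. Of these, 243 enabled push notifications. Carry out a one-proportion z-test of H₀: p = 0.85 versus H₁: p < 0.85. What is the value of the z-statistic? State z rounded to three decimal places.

z = 4.289

With x = 243 successes in n = 257, p̂ = 0.94553.
Under H₀, SE = √(p₀(1−p₀)/n) = √(0.85·0.15/257) = √0.000496109 = 0.022274.
z = (0.94553 − 0.85)/0.022274 = 0.09553/0.022274 = 4.289.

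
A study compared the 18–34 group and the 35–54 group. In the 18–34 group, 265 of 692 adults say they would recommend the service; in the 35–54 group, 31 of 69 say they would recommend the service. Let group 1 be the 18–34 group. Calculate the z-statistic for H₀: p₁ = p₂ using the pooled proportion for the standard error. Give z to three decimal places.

Sample proportions: p̂₁ = 265/692 = 0.38295 and p̂₂ = 31/69 = 0.44928.
Pooling: p̂ = 296/761 = 0.38896.
SE = √[p̂(1−p̂)(1/n₁+1/n₂)] = √[0.38896·0.61104·(1/692+1/69)] ≈ 0.061546.
z = -0.06633/0.061546 = -1.078.

z = -1.078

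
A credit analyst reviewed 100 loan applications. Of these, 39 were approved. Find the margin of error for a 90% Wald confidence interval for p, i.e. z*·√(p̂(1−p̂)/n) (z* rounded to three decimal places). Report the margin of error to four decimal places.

ME = 0.0802

With x = 39 successes in n = 100, p̂ = 0.39000.
Standard error of p̂: √(0.237900/100) = √0.002379000 = 0.048775.
z* = 1.645 at the 90% level.
So ME = 0.0802.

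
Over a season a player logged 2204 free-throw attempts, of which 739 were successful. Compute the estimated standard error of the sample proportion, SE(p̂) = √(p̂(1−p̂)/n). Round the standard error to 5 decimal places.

SE = 0.01006

p̂ = 739/2204 = 0.33530.
p̂(1−p̂) = 0.33530·0.66470 = 0.222874.
SE = √(0.222874/2204) = √0.000101123 = 0.01006.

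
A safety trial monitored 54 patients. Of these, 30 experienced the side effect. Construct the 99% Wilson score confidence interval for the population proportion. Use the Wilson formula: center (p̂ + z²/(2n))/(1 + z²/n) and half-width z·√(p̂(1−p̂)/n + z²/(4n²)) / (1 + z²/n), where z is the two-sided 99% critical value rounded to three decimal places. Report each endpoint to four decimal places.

p̂ = 30/54 = 0.55556; z = 2.576, so z² = 6.635776.
1 + z²/n = 1.122885.
Adjusted center: (0.55556 + z²/(2n))/1.122885 = 0.54948.
Radicand: p̂(1−p̂)/n + z²/(4n²) = 0.004572474 + 0.000568911 = 0.005141385.
Half-width = z·√(radicand)/denom = 2.576·0.071703/1.122885 = 0.16449.
CI: 0.54948 ± 0.16449 = (0.3850, 0.7140).

(0.3850, 0.7140)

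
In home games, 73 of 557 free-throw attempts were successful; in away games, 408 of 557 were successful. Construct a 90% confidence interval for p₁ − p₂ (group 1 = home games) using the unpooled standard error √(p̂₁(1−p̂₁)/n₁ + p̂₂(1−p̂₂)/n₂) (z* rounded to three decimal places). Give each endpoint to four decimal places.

p̂₁ = 0.13106, p̂₂ = 0.73250, so the observed difference is -0.60144.
Unpooled SE = √(p̂₁(1−p̂₁)/n₁ + p̂₂(1−p̂₂)/n₂) = √(0.000204457 + 0.000351788) = 0.023585.
For 90% confidence, z* = 1.645. Margin of error = 0.03880.
CI: -0.60144 ± 0.03880 = (-0.6402, -0.5626).

(-0.6402, -0.5626)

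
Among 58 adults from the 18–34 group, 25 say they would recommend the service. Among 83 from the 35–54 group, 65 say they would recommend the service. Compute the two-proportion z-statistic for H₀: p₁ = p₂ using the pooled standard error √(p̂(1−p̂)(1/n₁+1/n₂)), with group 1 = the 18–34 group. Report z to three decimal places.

Sample proportions: p̂₁ = 25/58 = 0.43103 and p̂₂ = 65/83 = 0.78313.
Pooled p̂ = (25+65)/(58+83) = 90/141 = 0.63830.
Pooled SE = √[0.2308737·0.02928957] ≈ 0.082233.
z = (p̂₁ − p̂₂)/SE = (0.43103 − 0.78313)/0.082233 = -0.35210/0.082233 = -4.282.

z = -4.282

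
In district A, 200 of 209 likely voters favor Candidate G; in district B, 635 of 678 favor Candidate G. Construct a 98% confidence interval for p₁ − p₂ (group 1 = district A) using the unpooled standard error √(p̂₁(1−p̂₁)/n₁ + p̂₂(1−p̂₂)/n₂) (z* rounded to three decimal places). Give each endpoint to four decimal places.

p̂₁ = 200/209 = 0.95694, p̂₂ = 635/678 = 0.93658; p̂₁ − p̂₂ = 0.02036.
Unpooled SE = √(p̂₁(1−p̂₁)/n₁ + p̂₂(1−p̂₂)/n₂) = √(0.000197167 + 0.000087610) = 0.016875.
z* = 2.326 at the 98% level. Margin of error = 0.03925.
CI: 0.02036 ± 0.03925 = (-0.0189, 0.0596).

(-0.0189, 0.0596)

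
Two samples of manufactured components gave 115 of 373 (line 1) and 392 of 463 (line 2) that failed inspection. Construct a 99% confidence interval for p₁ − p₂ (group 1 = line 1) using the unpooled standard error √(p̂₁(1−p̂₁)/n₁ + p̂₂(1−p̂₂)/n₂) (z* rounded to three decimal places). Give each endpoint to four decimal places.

(-0.6135, -0.4631)

p̂₁ = 115/373 = 0.30831, p̂₂ = 392/463 = 0.84665; p̂₁ − p̂₂ = -0.53834.
SE = √(0.000571730 + 0.000280415) = √0.000852145 = 0.029192.
The 99% critical value is z* = 2.576. Margin = 2.576·0.029192 = 0.07520.
So the interval runs from -0.6135 to -0.4631.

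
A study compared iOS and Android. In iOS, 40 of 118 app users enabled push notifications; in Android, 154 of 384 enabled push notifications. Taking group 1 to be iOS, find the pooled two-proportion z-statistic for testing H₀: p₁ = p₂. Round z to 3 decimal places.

p̂₁ = 40/118 = 0.33898, p̂₂ = 154/384 = 0.40104.
Pooled p̂ = (40+154)/(118+384) = 194/502 = 0.38645.
SE = √[p̂(1−p̂)(1/n₁+1/n₂)] = √[0.38645·0.61355·(1/118+1/384)] ≈ 0.051253.
z = -0.06206/0.051253 = -1.211.

z = -1.211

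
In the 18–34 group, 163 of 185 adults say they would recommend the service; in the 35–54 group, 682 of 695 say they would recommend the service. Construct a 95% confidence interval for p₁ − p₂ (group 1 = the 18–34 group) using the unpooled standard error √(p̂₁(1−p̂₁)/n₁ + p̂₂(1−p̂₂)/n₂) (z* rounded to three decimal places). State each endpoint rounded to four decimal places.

p̂₁ = 163/185 = 0.88108, p̂₂ = 682/695 = 0.98129; p̂₁ − p̂₂ = -0.10021.
Unpooled SE = √(p̂₁(1−p̂₁)/n₁ + p̂₂(1−p̂₂)/n₂) = √(0.000566363 + 0.000026410) = 0.024347.
z* = 1.960 at the 95% level. Margin of error = 0.04772.
Interval: -0.10021 ± 0.04772 → (-0.1479, -0.0525).

(-0.1479, -0.0525)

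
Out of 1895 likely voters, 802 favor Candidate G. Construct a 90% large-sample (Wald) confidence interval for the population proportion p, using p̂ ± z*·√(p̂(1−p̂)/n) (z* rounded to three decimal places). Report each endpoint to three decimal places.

Sample proportion p̂ = 802/1895 = 0.42322.
SE = √(p̂(1−p̂)/n) = √(0.244105/1895) = 0.011350.
z* = 1.645 at the 90% level.
Margin of error: 1.645 × 0.011350 = 0.01867.
So the interval runs from 0.405 to 0.442.

(0.405, 0.442)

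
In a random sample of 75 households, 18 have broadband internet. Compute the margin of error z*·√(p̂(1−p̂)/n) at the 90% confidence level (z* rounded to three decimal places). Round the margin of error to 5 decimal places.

Sample proportion p̂ = 18/75 = 0.24000.
Standard error of p̂: √(0.182400/75) = √0.002432000 = 0.049315.
For 90% confidence, z* = 1.645.
So ME = 0.08112.

ME = 0.08112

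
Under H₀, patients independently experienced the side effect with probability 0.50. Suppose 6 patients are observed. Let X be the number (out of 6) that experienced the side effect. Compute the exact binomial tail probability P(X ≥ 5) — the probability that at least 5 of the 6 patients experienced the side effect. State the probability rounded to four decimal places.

X ~ Binomial(n=6, p=0.50).
P(X ≥ 5) = C(6,5)·0.50^5·0.50^1 + C(6,6)·0.50^6·0.50^0.
= 0.093750 + 0.015625 = 0.1094.

P = 0.1094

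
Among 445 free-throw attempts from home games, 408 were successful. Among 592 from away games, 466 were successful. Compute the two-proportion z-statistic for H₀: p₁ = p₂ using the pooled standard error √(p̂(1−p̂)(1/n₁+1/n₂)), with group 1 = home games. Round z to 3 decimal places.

p̂₁ = 408/445 = 0.91685, p̂₂ = 466/592 = 0.78716.
Pooled p̂ = (408+466)/(445+592) = 874/1037 = 0.84282.
Pooled SE = √[0.1324773·0.00393638] ≈ 0.022836.
z = (p̂₁ − p̂₂)/SE = (0.91685 − 0.78716)/0.022836 = 0.12969/0.022836 = 5.679.

z = 5.679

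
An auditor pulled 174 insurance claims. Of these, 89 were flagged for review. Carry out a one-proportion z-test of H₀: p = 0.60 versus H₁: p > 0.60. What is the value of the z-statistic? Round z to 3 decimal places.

Sample proportion p̂ = 89/174 = 0.51149.
SE₀ = √(0.60·0.40/174) = 0.037139.
z = (p̂ − p₀)/SE = (0.51149 − 0.60)/0.037139 = -2.383.

z = -2.383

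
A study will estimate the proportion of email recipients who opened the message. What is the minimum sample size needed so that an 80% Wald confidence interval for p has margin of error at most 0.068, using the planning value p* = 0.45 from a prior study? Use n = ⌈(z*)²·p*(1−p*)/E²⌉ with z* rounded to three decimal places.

The 80% critical value is z* = 1.282.
p*(1−p*) = 0.45·0.55 = 0.2475.
Required n before rounding: 1.643524 × 0.2475 / 0.068² = 87.970.
Rounding up, n = 88.

n = 88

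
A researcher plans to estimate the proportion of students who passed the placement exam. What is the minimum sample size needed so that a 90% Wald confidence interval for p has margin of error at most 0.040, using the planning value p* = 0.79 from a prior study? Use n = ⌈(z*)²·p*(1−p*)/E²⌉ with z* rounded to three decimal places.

n = 281

For 90% confidence, z* = 1.645.
p*(1−p*) = 0.1659.
(z*)²·p*(1−p*)/E² = 2.706025·0.1659/0.001600 = 280.581.
⌈280.581⌉ = 281.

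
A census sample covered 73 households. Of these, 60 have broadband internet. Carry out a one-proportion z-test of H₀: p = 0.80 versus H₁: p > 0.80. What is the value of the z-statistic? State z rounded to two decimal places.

p̂ = 60/73 = 0.82192.
Under H₀, SE = √(p₀(1−p₀)/n) = √(0.80·0.20/73) = √0.002191781 = 0.046816.
z = (p̂ − p₀)/SE = (0.82192 − 0.80)/0.046816 = 0.47.

z = 0.47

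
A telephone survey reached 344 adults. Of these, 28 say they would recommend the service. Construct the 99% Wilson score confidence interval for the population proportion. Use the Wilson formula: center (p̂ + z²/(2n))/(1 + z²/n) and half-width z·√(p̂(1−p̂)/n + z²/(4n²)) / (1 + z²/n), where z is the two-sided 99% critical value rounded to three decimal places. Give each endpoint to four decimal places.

(0.0509, 0.1278)

p̂ = 28/344 = 0.08140; z = 2.576, so z² = 6.635776.
1 + z²/n = 1.019290.
Adjusted center: (0.08140 + z²/(2n))/1.019290 = 0.08932.
Radicand: p̂(1−p̂)/n + z²/(4n²) = 0.000217355 + 0.000014019 = 0.000231374.
Half-width = 2.576·√0.000231374/1.019290 = 0.03844.
So the interval runs from 0.0509 to 0.1278.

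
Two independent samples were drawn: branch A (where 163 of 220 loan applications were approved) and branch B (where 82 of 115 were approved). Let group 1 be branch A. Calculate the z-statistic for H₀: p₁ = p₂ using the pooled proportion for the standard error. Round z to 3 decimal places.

p̂₁ = 163/220 = 0.74091, p̂₂ = 82/115 = 0.71304.
Pooled p̂ = (163+82)/(220+115) = 245/335 = 0.73134.
SE = √[p̂(1−p̂)(1/n₁+1/n₂)] = √[0.73134·0.26866·(1/220+1/115)] ≈ 0.051006.
z = 0.02787/0.051006 = 0.546.

z = 0.546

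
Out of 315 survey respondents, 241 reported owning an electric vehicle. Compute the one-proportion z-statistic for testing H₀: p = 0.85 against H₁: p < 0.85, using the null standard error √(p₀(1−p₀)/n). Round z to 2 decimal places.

z = -4.22

With x = 241 successes in n = 315, p̂ = 0.76508.
Null standard error: √(0.85·0.15/315) = √0.000404762 = 0.020119.
z = (0.76508 − 0.85)/0.020119 = -0.08492/0.020119 = -4.22.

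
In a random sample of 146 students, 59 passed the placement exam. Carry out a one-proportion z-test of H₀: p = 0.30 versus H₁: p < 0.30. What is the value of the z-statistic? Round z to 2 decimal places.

With x = 59 successes in n = 146, p̂ = 0.40411.
Under H₀, SE = √(p₀(1−p₀)/n) = √(0.30·0.70/146) = √0.001438356 = 0.037926.
z = (p̂ − p₀)/SE = (0.40411 − 0.30)/0.037926 = 2.75.

z = 2.75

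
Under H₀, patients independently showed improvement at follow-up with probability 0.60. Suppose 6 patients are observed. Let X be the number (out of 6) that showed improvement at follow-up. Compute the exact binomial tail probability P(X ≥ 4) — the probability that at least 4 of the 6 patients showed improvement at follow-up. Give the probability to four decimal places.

P = 0.5443

X is binomial with n = 6 and p = 0.60.
P(X ≥ 4) = C(6,4)·0.60^4·0.40^2 + C(6,5)·0.60^5·0.40^1 + C(6,6)·0.60^6·0.40^0.
= 0.311040 + 0.186624 + 0.046656 = 0.5443.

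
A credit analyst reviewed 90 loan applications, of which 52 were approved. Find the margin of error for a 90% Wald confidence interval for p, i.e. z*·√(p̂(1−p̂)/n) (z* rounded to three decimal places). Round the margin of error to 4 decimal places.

ME = 0.0856

With x = 52 successes in n = 90, p̂ = 0.57778.
SE = √(p̂(1−p̂)/n) = √(0.243951/90) = 0.052063.
For 90% confidence, z* = 1.645.
ME = 1.645·0.052063 = 0.0856.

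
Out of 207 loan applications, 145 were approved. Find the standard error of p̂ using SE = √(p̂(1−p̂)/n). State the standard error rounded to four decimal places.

With x = 145 successes in n = 207, p̂ = 0.70048.
p̂(1−p̂) = 0.70048·0.29952 = 0.209808.
Dividing by n and taking the root: √0.001013565 = 0.0318.

SE = 0.0318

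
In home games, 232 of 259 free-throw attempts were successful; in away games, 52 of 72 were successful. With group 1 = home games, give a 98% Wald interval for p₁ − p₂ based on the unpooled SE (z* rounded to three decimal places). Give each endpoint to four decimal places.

p̂₁ = 232/259 = 0.89575, p̂₂ = 52/72 = 0.72222; p̂₁ − p̂₂ = 0.17353.
SE = √(0.000360539 + 0.002786351) = √0.003146890 = 0.056097.
For 98% confidence, z* = 2.326. Margin = 2.326·0.056097 = 0.13048.
So the interval runs from 0.0430 to 0.3040.

(0.0430, 0.3040)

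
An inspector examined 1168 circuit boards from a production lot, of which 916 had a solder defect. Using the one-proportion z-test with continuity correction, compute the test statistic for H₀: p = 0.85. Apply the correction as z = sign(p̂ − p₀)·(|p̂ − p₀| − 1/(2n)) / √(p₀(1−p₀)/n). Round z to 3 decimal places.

p̂ = 916/1168 = 0.78425. p̂ − p₀ = -0.065753.
1/(2n) = 0.000428.
Corrected numerator: |-0.065753| − 0.000428 = 0.065325.
Null standard error: √(0.85·0.15/1168) = √0.000109161 = 0.010448.
z = −0.065325/0.010448 = -6.252.

z = -6.252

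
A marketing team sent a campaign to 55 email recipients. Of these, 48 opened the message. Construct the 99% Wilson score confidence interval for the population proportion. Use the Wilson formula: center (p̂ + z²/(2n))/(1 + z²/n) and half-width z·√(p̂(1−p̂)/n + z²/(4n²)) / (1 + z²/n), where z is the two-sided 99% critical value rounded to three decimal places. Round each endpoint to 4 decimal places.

Here p̂ = 48/55 = 0.87273 and z = 2.576 (z² = 6.635776).
Denominator 1 + z²/n = 1 + 6.635776/55 = 1.120650.
Center = (0.87273 + 0.060325)/1.120650 = 0.83260.
Radicand: p̂(1−p̂)/n + z²/(4n²) = 0.002019534 + 0.000548411 = 0.002567945.
Half-width = 2.576·√0.002567945/1.120650 = 0.11648.
Interval: 0.83260 ± 0.11648 → (0.7161, 0.9491).

(0.7161, 0.9491)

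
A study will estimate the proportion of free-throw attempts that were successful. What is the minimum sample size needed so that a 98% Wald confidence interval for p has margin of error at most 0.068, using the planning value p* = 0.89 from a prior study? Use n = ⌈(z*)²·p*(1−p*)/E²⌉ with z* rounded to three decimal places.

z* = 2.326 at the 98% level.
p*(1−p*) = 0.89·0.11 = 0.0979.
(z*)²·p*(1−p*)/E² = 5.410276·0.0979/0.004624 = 114.547.
⌈114.547⌉ = 115.

n = 115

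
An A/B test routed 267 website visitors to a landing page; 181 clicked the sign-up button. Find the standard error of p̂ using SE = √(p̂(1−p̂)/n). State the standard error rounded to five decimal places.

p̂ = 181/267 = 0.67790.
p̂(1−p̂) = 0.218352.
SE = √(0.218352/267) = √0.000817798 = 0.02860.

SE = 0.02860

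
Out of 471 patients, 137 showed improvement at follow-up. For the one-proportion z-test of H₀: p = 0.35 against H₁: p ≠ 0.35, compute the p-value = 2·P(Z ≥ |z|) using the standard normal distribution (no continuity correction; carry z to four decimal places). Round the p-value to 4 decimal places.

p-value = 0.0071

With x = 137 successes in n = 471, p̂ = 0.29087.
SE₀ = √(0.35·0.65/471) = 0.021978.
Test statistic (full precision, shown to 4 dp): z = (137/471 − 0.35)/SE₀ ≈ -2.6904.
p-value = 2·P(Z ≥ |z|) with z = -2.6904 → 0.0071.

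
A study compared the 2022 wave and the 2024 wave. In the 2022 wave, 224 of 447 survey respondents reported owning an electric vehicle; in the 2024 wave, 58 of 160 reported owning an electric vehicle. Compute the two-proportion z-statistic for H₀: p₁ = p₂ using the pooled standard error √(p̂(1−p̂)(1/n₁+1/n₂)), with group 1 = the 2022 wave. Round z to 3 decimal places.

z = 3.017

Sample proportions: p̂₁ = 224/447 = 0.50112 and p̂₂ = 58/160 = 0.36250.
Pooling: p̂ = 282/607 = 0.46458.
SE = √[p̂(1−p̂)(1/n₁+1/n₂)] = √[0.46458·0.53542·(1/447+1/160)] ≈ 0.045947.
z = (p̂₁ − p̂₂)/SE = (0.50112 − 0.36250)/0.045947 = 0.13862/0.045947 = 3.017.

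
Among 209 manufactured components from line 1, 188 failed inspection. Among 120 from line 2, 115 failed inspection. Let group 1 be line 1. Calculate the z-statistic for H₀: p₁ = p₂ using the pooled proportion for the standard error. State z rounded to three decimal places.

Sample proportions: p̂₁ = 188/209 = 0.89952 and p̂₂ = 115/120 = 0.95833.
Pooled p̂ = (188+115)/(209+120) = 303/329 = 0.92097.
Pooled SE = √[0.0727820·0.01311802] ≈ 0.030899.
z = (p̂₁ − p̂₂)/SE = (0.89952 − 0.95833)/0.030899 = -0.05881/0.030899 = -1.903.

z = -1.903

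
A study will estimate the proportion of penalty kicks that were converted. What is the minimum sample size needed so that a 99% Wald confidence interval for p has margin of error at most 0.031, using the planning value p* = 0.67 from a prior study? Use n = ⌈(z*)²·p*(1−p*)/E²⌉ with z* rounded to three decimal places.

n = 1527

The 99% critical value is z* = 2.576.
p*(1−p*) = 0.67·0.33 = 0.2211.
(z*)²·p*(1−p*)/E² = 6.635776·0.2211/0.000961 = 1526.712.
Rounding up, n = 1527.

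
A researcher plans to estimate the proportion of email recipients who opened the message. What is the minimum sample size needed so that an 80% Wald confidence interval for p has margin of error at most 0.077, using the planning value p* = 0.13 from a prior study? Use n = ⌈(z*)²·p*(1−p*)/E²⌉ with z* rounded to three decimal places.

For 80% confidence, z* = 1.282.
p*(1−p*) = 0.13·0.87 = 0.1131.
(z*)²·p*(1−p*)/E² = 1.643524·0.1131/0.005929 = 31.351.
⌈31.351⌉ = 32.

n = 32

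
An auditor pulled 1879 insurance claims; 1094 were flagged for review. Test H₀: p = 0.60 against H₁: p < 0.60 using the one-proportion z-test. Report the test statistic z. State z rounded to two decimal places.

z = -1.57

The sample proportion is 1094/1879 = 0.58222.
SE₀ = √(0.60·0.40/1879) = 0.011302.
Test statistic: z = -0.01778/0.011302 = -1.57.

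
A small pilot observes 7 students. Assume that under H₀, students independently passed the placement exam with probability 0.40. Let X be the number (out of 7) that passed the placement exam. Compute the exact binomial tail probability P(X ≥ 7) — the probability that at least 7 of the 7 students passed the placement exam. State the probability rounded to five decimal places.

P = 0.00164

X ~ Binomial(n=7, p=0.40).
P(X ≥ 7) = C(7,7)·0.40^7·0.60^0.
= 0.001638 = 0.00164.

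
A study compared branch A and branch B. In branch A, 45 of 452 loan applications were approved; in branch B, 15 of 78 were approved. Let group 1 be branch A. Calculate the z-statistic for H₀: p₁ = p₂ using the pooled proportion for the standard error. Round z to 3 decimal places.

z = -2.388

p̂₁ = 45/452 = 0.09956, p̂₂ = 15/78 = 0.19231.
Pooled p̂ = (45+15)/(452+78) = 60/530 = 0.11321.
Pooled SE = √[0.1003916·0.01503290] ≈ 0.038848.
z = -0.09275/0.038848 = -2.388.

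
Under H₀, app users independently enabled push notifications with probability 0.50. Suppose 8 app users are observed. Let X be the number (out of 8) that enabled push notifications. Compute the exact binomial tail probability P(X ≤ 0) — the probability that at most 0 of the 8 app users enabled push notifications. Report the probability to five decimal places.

P = 0.00391

X is binomial with n = 8 and p = 0.50.
P(X ≤ 0) = C(8,0)·0.50^0·0.50^8.
= 0.003906 = 0.00391.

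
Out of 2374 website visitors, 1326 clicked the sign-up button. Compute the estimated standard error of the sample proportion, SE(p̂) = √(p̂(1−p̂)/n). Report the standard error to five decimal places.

With x = 1326 successes in n = 2374, p̂ = 0.55855.
p̂(1−p̂) = 0.246572.
SE = √(0.246572/2374) = 0.01019.

SE = 0.01019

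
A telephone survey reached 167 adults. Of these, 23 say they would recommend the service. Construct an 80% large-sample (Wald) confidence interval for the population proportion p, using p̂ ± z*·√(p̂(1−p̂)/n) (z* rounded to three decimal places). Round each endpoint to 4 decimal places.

With x = 23 successes in n = 167, p̂ = 0.13772.
Standard error of p̂: √(0.118756/167) = √0.000711117 = 0.026667.
The 80% critical value is z* = 1.282.
Margin = 1.282·0.026667 = 0.03419.
So the interval runs from 0.1035 to 0.1719.

(0.1035, 0.1719)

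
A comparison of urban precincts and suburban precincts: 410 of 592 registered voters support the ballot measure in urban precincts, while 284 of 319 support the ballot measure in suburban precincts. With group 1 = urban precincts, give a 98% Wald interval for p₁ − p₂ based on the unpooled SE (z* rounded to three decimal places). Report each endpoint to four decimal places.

(-0.2577, -0.1377)

p̂₁ = 0.69257, p̂₂ = 0.89028, so the observed difference is -0.19771.
Unpooled SE = √(p̂₁(1−p̂₁)/n₁ + p̂₂(1−p̂₂)/n₂) = √(0.000359658 + 0.000306206) = 0.025804.
z* = 2.326 at the 98% level. Margin = 2.326·0.025804 = 0.06002.
Interval: -0.19771 ± 0.06002 → (-0.2577, -0.1377).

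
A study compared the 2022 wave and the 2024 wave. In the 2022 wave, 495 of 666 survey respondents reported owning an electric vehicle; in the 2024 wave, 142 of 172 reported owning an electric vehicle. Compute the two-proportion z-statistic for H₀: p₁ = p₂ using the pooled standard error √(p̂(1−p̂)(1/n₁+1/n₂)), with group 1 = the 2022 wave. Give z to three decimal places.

z = -2.255

p̂₁ = 495/666 = 0.74324, p̂₂ = 142/172 = 0.82558.
Pooled p̂ = (495+142)/(666+172) = 637/838 = 0.76014.
SE = √[p̂(1−p̂)(1/n₁+1/n₂)] = √[0.76014·0.23986·(1/666+1/172)] ≈ 0.036521.
z = -0.08234/0.036521 = -2.255.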